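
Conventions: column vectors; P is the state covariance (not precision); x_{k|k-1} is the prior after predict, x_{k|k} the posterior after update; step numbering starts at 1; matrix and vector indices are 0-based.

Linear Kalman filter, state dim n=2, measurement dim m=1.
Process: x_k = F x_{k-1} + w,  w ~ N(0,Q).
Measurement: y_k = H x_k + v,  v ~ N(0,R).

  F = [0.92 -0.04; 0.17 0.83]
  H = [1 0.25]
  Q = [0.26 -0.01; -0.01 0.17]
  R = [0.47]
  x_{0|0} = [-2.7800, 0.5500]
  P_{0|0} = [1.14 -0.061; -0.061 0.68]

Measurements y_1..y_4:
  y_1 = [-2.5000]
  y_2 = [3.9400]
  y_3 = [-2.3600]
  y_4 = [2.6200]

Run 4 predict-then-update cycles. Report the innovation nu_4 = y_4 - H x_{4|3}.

innov = [3.3182]

step 1: x^-=[-2.5796, -0.0161]  P^-=[1.2305 0.0996; 0.0996 0.6542]  S=[1.7911]  K=[0.7009; 0.1469]  nu=[0.0836]  x^+=[-2.5210, -0.0038]  P^+=[0.3506 -0.0848; -0.0848 0.6155]
step 2: x^-=[-2.3192, -0.4317]  P^-=[0.5640 -0.0398; -0.0398 0.5802]  S=[1.0504]  K=[0.5275; 0.1002]  nu=[6.3671]  x^+=[1.0394, 0.2063]  P^+=[0.2717 -0.0953; -0.0953 0.5697]
step 3: x^-=[0.9480, 0.3479]  P^-=[0.4979 -0.0586; -0.0586 0.5434]  S=[0.9726]  K=[0.4969; 0.0795]  nu=[-3.3949]  x^+=[-0.7390, 0.0781]  P^+=[0.2578 -0.0970; -0.0970 0.5373]
step 4: x^-=[-0.6830, -0.0608]  P^-=[0.4862 -0.0609; -0.0609 0.5202]  S=[0.9582]  K=[0.4915; 0.0722]  nu=[3.3182]  x^+=[0.9478, 0.1786]  P^+=[0.2547 -0.0949; -0.0949 0.5152]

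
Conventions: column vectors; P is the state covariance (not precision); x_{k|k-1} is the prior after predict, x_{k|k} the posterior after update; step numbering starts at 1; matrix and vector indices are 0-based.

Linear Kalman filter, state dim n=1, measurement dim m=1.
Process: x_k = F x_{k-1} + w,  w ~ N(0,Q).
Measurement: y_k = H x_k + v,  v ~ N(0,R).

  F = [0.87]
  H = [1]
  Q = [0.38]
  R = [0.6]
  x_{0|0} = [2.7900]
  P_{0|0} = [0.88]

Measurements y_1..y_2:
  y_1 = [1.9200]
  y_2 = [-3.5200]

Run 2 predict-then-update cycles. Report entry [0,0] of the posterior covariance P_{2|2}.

P_post[0,0] = 0.3162

step 1: x^-=[2.4273]  P^-=[1.0461]  S=[1.6461]  K=[0.6355]  nu=[-0.5073]  x^+=[2.1049]  P^+=[0.3813]
step 2: x^-=[1.8313]  P^-=[0.6686]  S=[1.2686]  K=[0.5270]  nu=[-5.3513]  x^+=[-0.9891]  P^+=[0.3162]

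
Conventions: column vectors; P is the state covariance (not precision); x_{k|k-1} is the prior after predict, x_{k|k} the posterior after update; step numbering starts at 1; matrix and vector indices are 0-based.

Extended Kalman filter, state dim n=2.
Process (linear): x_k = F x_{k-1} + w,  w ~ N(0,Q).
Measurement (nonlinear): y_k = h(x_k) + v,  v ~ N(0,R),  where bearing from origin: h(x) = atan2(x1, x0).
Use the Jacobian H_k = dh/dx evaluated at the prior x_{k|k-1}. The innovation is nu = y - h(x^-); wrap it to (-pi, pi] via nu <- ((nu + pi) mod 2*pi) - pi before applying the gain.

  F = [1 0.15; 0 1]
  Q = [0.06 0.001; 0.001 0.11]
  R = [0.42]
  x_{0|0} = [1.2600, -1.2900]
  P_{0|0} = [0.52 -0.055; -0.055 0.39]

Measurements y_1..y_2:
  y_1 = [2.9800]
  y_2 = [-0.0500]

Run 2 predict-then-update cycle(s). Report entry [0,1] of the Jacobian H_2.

H_jac[0,1] = -0.0667

step 1: x^-=[1.0665, -1.2900]  P^-=[0.5723 0.0045; 0.0045 0.5000]  H_jac=[0.4605 0.3807]  S=[0.6154]  K=[0.4310; 0.3127]  nu=[-2.4232]  x^+=[0.0221, -2.0477]  P^+=[0.4580 -0.0784; -0.0784 0.4398]
step 2: x^-=[-0.2851, -2.0477]  P^-=[0.5043 -0.0115; -0.0115 0.5498]  H_jac=[0.4791 -0.0667]  S=[0.5389]  K=[0.4497; -0.0782]  nu=[1.6591]  x^+=[0.4611, -2.1775]  P^+=[0.3953 0.0075; 0.0075 0.5465]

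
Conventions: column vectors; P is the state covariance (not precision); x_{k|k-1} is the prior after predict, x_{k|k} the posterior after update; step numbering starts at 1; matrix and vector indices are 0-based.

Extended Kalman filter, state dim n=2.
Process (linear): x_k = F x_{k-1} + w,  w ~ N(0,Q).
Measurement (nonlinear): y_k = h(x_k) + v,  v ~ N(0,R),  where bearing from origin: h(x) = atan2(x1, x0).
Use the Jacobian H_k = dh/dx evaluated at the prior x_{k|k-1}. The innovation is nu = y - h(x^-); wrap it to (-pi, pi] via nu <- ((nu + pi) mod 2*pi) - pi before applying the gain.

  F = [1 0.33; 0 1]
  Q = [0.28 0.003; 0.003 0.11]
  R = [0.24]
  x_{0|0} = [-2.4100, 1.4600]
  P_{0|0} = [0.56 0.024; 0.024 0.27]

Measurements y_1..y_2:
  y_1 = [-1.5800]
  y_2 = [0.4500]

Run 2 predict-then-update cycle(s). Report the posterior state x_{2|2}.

step 1: x^-=[-1.9282, 1.4600]  P^-=[0.8852 0.1161; 0.1161 0.3800]  H_jac=[-0.2496 -0.3296]  S=[0.3555]  K=[-0.7291; -0.4338]  nu=[2.2097]  x^+=[-3.5392, 0.5014]  P^+=[0.6962 0.0036; 0.0036 0.3131]
step 2: x^-=[-3.3738, 0.5014]  P^-=[1.0128 0.1100; 0.1100 0.4231]  H_jac=[-0.0431 -0.2900]  S=[0.2802]  K=[-0.2696; -0.4548]  nu=[-2.5441]  x^+=[-2.6879, 1.6584]  P^+=[0.9924 0.0756; 0.0756 0.3651]

x_post = [-2.6879, 1.6584]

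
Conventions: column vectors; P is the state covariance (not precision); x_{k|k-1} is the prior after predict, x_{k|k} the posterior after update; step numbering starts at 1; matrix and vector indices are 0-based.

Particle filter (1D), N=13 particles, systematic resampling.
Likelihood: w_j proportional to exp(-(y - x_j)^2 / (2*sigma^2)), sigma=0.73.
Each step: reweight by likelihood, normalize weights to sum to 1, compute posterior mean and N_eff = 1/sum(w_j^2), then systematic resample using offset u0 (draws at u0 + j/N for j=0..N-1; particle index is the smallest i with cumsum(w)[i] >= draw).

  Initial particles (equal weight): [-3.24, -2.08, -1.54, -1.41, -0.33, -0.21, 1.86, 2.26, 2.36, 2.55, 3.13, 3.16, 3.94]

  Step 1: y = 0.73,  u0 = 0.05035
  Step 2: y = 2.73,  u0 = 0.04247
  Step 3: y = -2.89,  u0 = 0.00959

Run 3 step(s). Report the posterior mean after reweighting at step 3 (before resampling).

post_mean = 1.8727

step 1: w=[0.0000, 0.0004, 0.0059, 0.0100, 0.2570, 0.3219, 0.2226, 0.0820, 0.0610, 0.0330, 0.0033, 0.0029, 0.0000]  mean=0.6705  Neff=4.3313  idx=[4, 4, 4, 5, 5, 5, 5, 5, 6, 6, 7, 7, 9]
step 2: w=[0.0000, 0.0000, 0.0000, 0.0001, 0.0001, 0.0001, 0.0001, 0.0001, 0.1373, 0.1373, 0.2270, 0.2270, 0.2709]  mean=2.2274  Neff=4.6700  idx=[8, 8, 9, 9, 10, 10, 11, 11, 11, 12, 12, 12, 12]
step 3: w=[0.2423, 0.2423, 0.2423, 0.2423, 0.0059, 0.0059, 0.0059, 0.0059, 0.0059, 0.0003, 0.0003, 0.0003, 0.0003]  mean=1.8727  Neff=4.2552  idx=[0, 0, 0, 0, 1, 1, 1, 2, 2, 2, 3, 3, 3]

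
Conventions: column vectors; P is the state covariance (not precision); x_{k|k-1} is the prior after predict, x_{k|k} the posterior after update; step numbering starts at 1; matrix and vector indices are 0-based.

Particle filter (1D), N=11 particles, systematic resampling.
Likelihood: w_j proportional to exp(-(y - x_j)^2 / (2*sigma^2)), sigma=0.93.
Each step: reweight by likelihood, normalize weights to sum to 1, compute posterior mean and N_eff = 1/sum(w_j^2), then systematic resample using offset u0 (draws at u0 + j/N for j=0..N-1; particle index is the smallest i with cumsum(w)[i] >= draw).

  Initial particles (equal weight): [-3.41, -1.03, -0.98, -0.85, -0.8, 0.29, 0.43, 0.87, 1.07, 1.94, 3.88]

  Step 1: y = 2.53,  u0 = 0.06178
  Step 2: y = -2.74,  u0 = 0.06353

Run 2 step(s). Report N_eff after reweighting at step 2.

step 1: w=[0.0000, 0.0004, 0.0004, 0.0008, 0.0009, 0.0306, 0.0434, 0.1130, 0.1621, 0.4546, 0.1938]  mean=1.9310  Neff=3.4956  idx=[6, 7, 8, 8, 9, 9, 9, 9, 9, 10, 10]
step 2: w=[0.7492, 0.1335, 0.0566, 0.0566, 0.0008, 0.0008, 0.0008, 0.0008, 0.0008, 0.0000, 0.0000]  mean=0.5672  Neff=1.7076  idx=[0, 0, 0, 0, 0, 0, 0, 0, 1, 1, 3]

N_eff = 1.7076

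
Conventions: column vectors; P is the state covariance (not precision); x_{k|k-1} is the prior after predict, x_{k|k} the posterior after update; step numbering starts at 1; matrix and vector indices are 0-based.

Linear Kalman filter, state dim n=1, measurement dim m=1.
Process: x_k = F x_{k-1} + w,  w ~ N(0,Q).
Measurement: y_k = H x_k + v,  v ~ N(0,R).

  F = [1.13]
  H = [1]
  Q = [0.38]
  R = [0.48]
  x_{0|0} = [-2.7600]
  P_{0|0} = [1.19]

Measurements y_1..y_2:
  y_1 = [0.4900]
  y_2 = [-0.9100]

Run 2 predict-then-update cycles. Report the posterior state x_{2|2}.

step 1: x^-=[-3.1188]  P^-=[1.8995]  S=[2.3795]  K=[0.7983]  nu=[3.6088]  x^+=[-0.2380]  P^+=[0.3832]
step 2: x^-=[-0.2689]  P^-=[0.8693]  S=[1.3493]  K=[0.6443]  nu=[-0.6411]  x^+=[-0.6819]  P^+=[0.3092]

x_post = [-0.6819]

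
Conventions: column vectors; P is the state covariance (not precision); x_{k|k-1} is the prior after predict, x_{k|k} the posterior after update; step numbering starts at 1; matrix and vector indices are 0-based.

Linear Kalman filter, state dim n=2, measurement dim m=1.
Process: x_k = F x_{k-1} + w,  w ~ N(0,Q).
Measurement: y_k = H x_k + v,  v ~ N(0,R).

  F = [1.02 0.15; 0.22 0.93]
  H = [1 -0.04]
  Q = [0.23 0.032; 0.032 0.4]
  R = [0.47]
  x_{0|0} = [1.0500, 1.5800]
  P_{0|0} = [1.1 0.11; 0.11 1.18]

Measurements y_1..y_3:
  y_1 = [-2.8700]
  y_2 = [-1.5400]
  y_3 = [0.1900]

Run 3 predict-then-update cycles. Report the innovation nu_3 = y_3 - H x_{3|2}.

innov = [1.8000]

step 1: x^-=[1.3080, 1.7004]  P^-=[1.4346 0.5514; 0.5514 1.5188]  S=[1.8630]  K=[0.7582; 0.2634]  nu=[-4.1100]  x^+=[-1.8084, 0.6179]  P^+=[0.3636 0.1794; 0.1794 1.3896]
step 2: x^-=[-1.7519, 0.1768]  P^-=[0.6944 0.4835; 0.4835 1.6929]  S=[1.1284]  K=[0.5982; 0.3685]  nu=[0.2189]  x^+=[-1.6209, 0.2575]  P^+=[0.2906 0.2348; 0.2348 1.5397]
step 3: x^-=[-1.6147, -0.1171]  P^-=[0.6388 0.5424; 0.5424 1.8418]  S=[1.0683]  K=[0.5776; 0.4388]  nu=[1.8000]  x^+=[-0.5750, 0.6727]  P^+=[0.2823 0.2717; 0.2717 1.6361]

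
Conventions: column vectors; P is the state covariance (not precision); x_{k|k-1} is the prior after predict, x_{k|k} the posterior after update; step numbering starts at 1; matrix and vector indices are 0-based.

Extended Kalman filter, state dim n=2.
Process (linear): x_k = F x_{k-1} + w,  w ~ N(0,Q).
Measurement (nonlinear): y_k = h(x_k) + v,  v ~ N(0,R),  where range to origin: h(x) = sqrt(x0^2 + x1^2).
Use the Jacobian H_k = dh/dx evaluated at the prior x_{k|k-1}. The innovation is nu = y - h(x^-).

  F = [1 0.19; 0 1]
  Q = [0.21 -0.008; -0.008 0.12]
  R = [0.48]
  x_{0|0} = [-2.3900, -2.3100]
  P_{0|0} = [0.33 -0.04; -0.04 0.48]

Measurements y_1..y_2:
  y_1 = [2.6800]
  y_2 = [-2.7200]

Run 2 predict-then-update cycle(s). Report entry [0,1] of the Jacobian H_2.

step 1: x^-=[-2.8289, -2.3100]  P^-=[0.5421 0.0432; 0.0432 0.6000]  H_jac=[-0.7746 -0.6325]  S=[1.0876]  K=[-0.4112; -0.3797]  nu=[-0.9722]  x^+=[-2.4291, -1.9409]  P^+=[0.3582 -0.1266; -0.1266 0.4432]
step 2: x^-=[-2.7979, -1.9409]  P^-=[0.5361 -0.0504; -0.0504 0.5632]  H_jac=[-0.8217 -0.5700]  S=[0.9777]  K=[-0.4212; -0.2860]  nu=[-6.1251]  x^+=[-0.2182, -0.1892]  P^+=[0.3627 -0.1682; -0.1682 0.4832]

H_jac[0,1] = -0.5700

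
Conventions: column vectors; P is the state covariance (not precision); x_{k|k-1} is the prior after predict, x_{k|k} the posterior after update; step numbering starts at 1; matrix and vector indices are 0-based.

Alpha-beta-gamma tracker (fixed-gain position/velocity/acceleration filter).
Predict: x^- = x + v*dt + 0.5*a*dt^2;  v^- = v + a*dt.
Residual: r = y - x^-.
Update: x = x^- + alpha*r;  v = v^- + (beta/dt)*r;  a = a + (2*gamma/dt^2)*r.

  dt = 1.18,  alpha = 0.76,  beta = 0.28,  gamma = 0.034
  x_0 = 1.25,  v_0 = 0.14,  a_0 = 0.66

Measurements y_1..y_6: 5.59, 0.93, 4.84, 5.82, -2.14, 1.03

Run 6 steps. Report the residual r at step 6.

resid = 0.3652

step 1: x_pred=1.8747  r=3.7153  x^+=4.6983  v^+=1.8004  a^+=0.8414
step 2: x_pred=7.4086  r=-6.4786  x^+=2.4849  v^+=1.2560  a^+=0.5250
step 3: x_pred=4.3325  r=0.5075  x^+=4.7182  v^+=1.9960  a^+=0.5498
step 4: x_pred=7.4563  r=-1.6363  x^+=6.2127  v^+=2.2565  a^+=0.4699
step 5: x_pred=9.2026  r=-11.3426  x^+=0.5822  v^+=0.1196  a^+=-0.0840
step 6: x_pred=0.6648  r=0.3652  x^+=0.9424  v^+=0.1071  a^+=-0.0662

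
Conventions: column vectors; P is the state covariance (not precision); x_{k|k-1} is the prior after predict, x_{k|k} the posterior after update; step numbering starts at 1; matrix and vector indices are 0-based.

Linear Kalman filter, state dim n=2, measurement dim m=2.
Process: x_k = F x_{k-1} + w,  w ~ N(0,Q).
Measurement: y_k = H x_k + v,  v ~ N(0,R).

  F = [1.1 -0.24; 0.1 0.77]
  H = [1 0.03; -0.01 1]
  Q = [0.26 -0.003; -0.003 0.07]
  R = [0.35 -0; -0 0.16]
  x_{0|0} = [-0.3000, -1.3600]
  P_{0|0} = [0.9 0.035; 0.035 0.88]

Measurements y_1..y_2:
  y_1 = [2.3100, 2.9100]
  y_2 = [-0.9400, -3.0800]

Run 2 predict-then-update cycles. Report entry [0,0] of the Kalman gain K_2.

K[0,0] = 0.6339

step 1: x^-=[-0.0036, -1.0772]  P^-=[1.3812 -0.0378; -0.0378 0.6061]  S=[1.7295 -0.0334; -0.0334 0.7670]  K=[0.7973 -0.0326; 0.0039 0.7909]  nu=[2.3459, 3.9872]  x^+=[1.7371, 2.0855]  P^+=[0.2791 -0.0024; -0.0024 0.1265]
step 2: x^-=[1.4103, 1.7795]  P^-=[0.6063 0.0023; 0.0023 0.1474]  S=[0.9566 0.0007; 0.0007 0.3074]  K=[0.6339 -0.0136; 0.0067 0.4794]  nu=[-2.4037, -4.8454]  x^+=[-0.0478, -0.5597]  P^+=[0.2219 0.0000; 0.0000 0.0767]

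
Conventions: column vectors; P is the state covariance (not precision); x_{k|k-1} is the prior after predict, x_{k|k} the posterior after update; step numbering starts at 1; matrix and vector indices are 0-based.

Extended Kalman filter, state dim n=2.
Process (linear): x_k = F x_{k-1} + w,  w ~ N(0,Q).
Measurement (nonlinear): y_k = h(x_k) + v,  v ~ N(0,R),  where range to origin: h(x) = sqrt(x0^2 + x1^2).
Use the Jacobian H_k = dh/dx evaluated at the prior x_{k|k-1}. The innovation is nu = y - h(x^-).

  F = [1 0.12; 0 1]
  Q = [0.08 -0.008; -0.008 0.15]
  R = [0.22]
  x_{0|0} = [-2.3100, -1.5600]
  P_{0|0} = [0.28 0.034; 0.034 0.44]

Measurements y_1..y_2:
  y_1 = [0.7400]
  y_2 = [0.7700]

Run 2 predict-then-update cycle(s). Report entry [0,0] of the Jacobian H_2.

H_jac[0,0] = -0.9629

step 1: x^-=[-2.4972, -1.5600]  P^-=[0.3745 0.0788; 0.0788 0.5900]  H_jac=[-0.8481 -0.5298]  S=[0.7258]  K=[-0.4951; -0.5228]  nu=[-2.2044]  x^+=[-1.4057, -0.4076]  P^+=[0.1966 -0.1091; -0.1091 0.3917]
step 2: x^-=[-1.4547, -0.4076]  P^-=[0.2560 -0.0701; -0.0701 0.5417]  H_jac=[-0.9629 -0.2698]  S=[0.4604]  K=[-0.4944; -0.1709]  nu=[-0.7407]  x^+=[-1.0885, -0.2810]  P^+=[0.1435 -0.1090; -0.1090 0.5282]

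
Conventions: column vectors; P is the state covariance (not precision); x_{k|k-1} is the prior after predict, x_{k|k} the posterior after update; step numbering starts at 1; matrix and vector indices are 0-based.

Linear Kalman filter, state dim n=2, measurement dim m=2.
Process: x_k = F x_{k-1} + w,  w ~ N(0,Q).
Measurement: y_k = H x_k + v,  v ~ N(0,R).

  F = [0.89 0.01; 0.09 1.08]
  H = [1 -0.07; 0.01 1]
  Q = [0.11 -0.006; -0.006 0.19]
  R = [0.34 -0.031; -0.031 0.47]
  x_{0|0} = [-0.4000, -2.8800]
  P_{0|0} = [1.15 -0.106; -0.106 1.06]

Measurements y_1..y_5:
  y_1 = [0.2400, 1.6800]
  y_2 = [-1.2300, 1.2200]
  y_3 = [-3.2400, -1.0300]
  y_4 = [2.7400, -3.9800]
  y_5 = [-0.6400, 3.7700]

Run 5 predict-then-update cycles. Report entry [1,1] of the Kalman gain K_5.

K[1,1] = 0.4987

step 1: x^-=[-0.3848, -3.1464]  P^-=[1.0191 -0.0044; -0.0044 1.4151]  S=[1.3667 -0.1243; -0.1243 1.8851]  K=[0.7507 0.0526; -0.0075 0.7502]  nu=[0.4046, 4.8302]  x^+=[0.1727, 0.4740]  P^+=[0.2535 -0.0011; -0.0011 0.3528]
step 2: x^-=[0.1585, 0.5275]  P^-=[0.3108 0.0171; 0.0171 0.6034]  S=[0.6514 -0.0531; -0.0531 1.0737]  K=[0.4788 0.0424; 0.0072 0.5624]  nu=[-1.3516, 0.6910]  x^+=[-0.4593, 0.9064]  P^+=[0.1617 0.0035; 0.0035 0.2641]
step 3: x^-=[-0.3997, 0.9376]  P^-=[0.2382 0.0132; 0.0132 0.5000]  S=[0.5788 -0.0505; -0.0505 0.9703]  K=[0.4132 0.0375; 0.0072 0.5158]  nu=[-2.7746, -1.9636]  x^+=[-1.6199, -0.0954]  P^+=[0.1396 0.0034; 0.0034 0.2422]
step 4: x^-=[-1.4426, -0.2489]  P^-=[0.2206 0.0111; 0.0111 0.4743]  S=[0.5614 -0.0509; -0.0509 0.9445]  K=[0.3948 0.0354; 0.0062 0.5026]  nu=[4.1652, -3.7167]  x^+=[0.0705, -2.0910]  P^+=[0.1334 0.0030; 0.0030 0.2360]
step 5: x^-=[0.0418, -2.2520]  P^-=[0.2157 0.0102; 0.0102 0.4669]  S=[0.5566 -0.0514; -0.0514 0.9372]  K=[0.3895 0.0345; 0.0056 0.4987]  nu=[-0.8395, 6.0215]  x^+=[-0.0774, 0.7461]  P^+=[0.1315 0.0028; 0.0028 0.2342]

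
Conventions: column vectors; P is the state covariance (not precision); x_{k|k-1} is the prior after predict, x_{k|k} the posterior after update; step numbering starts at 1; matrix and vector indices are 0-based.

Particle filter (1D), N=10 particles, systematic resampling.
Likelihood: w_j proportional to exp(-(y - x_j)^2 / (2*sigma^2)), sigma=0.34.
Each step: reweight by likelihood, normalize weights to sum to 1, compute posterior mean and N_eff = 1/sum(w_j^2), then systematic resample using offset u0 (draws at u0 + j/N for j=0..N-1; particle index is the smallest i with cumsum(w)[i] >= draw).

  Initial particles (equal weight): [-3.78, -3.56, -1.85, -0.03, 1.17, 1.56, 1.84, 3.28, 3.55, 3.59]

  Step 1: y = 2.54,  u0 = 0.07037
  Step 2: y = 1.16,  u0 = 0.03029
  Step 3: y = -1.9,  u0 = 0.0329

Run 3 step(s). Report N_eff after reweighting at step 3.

N_eff = 10.0000

step 1: w=[0.0000, 0.0000, 0.0000, 0.0000, 0.0012, 0.0627, 0.4798, 0.3740, 0.0484, 0.0339]  mean=2.5024  Neff=2.6494  idx=[6, 6, 6, 6, 6, 7, 7, 7, 7, 9]
step 2: w=[0.2000, 0.2000, 0.2000, 0.2000, 0.2000, 0.0000, 0.0000, 0.0000, 0.0000, 0.0000]  mean=1.8400  Neff=5.0000  idx=[0, 0, 1, 1, 2, 2, 3, 3, 4, 4]
step 3: w=[0.1000, 0.1000, 0.1000, 0.1000, 0.1000, 0.1000, 0.1000, 0.1000, 0.1000, 0.1000]  mean=1.8400  Neff=10.0000  idx=[0, 1, 2, 3, 4, 5, 6, 7, 8, 9]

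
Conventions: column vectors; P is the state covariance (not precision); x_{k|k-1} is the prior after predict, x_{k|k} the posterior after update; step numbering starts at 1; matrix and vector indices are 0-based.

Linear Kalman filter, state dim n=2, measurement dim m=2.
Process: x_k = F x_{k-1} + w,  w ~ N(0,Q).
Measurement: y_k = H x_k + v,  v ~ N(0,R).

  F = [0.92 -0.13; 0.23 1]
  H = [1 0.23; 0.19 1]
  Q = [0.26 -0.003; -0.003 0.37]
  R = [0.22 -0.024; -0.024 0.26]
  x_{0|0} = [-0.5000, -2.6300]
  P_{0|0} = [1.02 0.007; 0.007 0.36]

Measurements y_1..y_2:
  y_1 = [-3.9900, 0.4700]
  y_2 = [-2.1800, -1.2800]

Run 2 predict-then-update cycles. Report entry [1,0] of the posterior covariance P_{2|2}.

P_post[1,0] = -0.0643

step 1: x^-=[-0.1181, -2.7450]  P^-=[1.1277 0.1723; 0.1723 0.7872]  S=[1.4686 0.5511; 0.5511 1.1533]  K=[0.8153 -0.0544; -0.0319 0.7261]  nu=[-3.2405, 3.2374]  x^+=[-2.9363, -0.2907]  P^+=[0.1970 -0.0712; -0.0712 0.2031]
step 2: x^-=[-2.6636, -0.9661]  P^-=[0.4472 -0.0510; -0.0510 0.5508]  S=[0.6729 0.1344; 0.1344 0.8075]  K=[0.6608 -0.0679; -0.0221 0.6737]  nu=[0.7058, 0.1922]  x^+=[-2.2103, -0.8522]  P^+=[0.1618 -0.0643; -0.0643 0.1879]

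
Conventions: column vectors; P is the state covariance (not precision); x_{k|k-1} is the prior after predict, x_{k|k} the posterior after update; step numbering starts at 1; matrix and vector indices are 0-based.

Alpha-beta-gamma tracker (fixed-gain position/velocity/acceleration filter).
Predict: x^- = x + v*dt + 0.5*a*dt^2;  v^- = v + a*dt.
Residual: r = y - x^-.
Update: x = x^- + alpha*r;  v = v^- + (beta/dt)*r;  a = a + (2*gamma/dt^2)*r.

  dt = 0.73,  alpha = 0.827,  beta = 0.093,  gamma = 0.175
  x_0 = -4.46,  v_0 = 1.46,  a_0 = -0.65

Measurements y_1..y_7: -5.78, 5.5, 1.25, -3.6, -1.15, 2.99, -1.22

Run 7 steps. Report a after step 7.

a_post = -3.3124

step 1: x_pred=-3.5674  r=-2.2126  x^+=-5.3972  v^+=0.7036  a^+=-2.1032
step 2: x_pred=-5.4440  r=10.9440  x^+=3.6067  v^+=0.5625  a^+=5.0846
step 3: x_pred=5.3721  r=-4.1221  x^+=1.9631  v^+=3.7491  a^+=2.3773
step 4: x_pred=5.3334  r=-8.9334  x^+=-2.0545  v^+=4.3465  a^+=-3.4901
step 5: x_pred=0.1885  r=-1.3385  x^+=-0.9184  v^+=1.6282  a^+=-4.3691
step 6: x_pred=-0.8940  r=3.8840  x^+=2.3181  v^+=-1.0665  a^+=-1.8182
step 7: x_pred=1.0551  r=-2.2751  x^+=-0.8264  v^+=-2.6836  a^+=-3.3124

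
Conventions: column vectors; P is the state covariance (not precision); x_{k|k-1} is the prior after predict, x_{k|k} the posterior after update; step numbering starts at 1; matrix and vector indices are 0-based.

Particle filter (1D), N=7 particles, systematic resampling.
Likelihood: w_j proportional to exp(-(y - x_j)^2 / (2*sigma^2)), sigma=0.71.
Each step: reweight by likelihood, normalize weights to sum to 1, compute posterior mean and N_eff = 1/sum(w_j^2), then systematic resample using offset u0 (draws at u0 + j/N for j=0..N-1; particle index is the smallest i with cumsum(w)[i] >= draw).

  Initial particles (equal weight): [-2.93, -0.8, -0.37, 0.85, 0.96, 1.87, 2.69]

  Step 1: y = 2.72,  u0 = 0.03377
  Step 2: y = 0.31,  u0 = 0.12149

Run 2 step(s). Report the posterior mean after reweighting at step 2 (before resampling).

step 1: w=[0.0000, 0.0000, 0.0000, 0.0199, 0.0296, 0.3121, 0.6384]  mean=2.3461  Neff=1.9756  idx=[4, 5, 5, 6, 6, 6, 6]
step 2: w=[0.7727, 0.1051, 0.1051, 0.0043, 0.0043, 0.0043, 0.0043]  mean=1.1808  Neff=1.6149  idx=[0, 0, 0, 0, 0, 1, 2]

post_mean = 1.1808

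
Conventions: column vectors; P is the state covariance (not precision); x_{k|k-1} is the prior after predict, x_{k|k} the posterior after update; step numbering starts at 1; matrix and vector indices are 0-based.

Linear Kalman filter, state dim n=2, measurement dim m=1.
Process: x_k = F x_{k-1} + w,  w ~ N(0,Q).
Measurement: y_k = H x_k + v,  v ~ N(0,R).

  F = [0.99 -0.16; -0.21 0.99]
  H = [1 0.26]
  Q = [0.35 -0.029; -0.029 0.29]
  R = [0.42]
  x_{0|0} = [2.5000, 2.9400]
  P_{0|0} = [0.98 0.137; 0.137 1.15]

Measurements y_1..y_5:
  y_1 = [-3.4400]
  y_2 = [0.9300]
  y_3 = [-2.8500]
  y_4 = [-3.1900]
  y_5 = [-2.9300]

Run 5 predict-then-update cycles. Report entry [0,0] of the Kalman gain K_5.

K[0,0] = 0.7542

step 1: x^-=[2.0046, 2.3856]  P^-=[1.2965 -0.2760; -0.2760 1.4034]  S=[1.6679]  K=[0.7343; 0.0533]  nu=[-6.0649]  x^+=[-2.4490, 2.0625]  P^+=[0.3971 -0.3413; -0.3413 1.3986]
step 2: x^-=[-2.7545, 2.5562]  P^-=[0.8832 -0.6791; -0.6791 1.8202]  S=[1.0731]  K=[0.6585; -0.1918]  nu=[3.0199]  x^+=[-0.7660, 1.9770]  P^+=[0.4179 -0.5435; -0.5435 1.7807]
step 3: x^-=[-1.0746, 2.1181]  P^-=[0.9773 -0.9489; -0.9489 2.2797]  S=[1.0580]  K=[0.6906; -0.3367]  nu=[-2.3261]  x^+=[-2.6809, 2.9012]  P^+=[0.4728 -0.7030; -0.7030 2.1598]
step 4: x^-=[-3.1183, 3.4352]  P^-=[1.0914 -1.1820; -1.1820 2.7200]  S=[1.0806]  K=[0.7256; -0.4394]  nu=[-0.9648]  x^+=[-3.8184, 3.8591]  P^+=[0.5225 -0.8375; -0.8375 2.5114]
step 5: x^-=[-4.3977, 4.6224]  P^-=[1.1917 -1.3844; -1.3844 3.1227]  S=[1.1029]  K=[0.7542; -0.5191]  nu=[0.2658]  x^+=[-4.1972, 4.4844]  P^+=[0.5644 -0.9526; -0.9526 2.8255]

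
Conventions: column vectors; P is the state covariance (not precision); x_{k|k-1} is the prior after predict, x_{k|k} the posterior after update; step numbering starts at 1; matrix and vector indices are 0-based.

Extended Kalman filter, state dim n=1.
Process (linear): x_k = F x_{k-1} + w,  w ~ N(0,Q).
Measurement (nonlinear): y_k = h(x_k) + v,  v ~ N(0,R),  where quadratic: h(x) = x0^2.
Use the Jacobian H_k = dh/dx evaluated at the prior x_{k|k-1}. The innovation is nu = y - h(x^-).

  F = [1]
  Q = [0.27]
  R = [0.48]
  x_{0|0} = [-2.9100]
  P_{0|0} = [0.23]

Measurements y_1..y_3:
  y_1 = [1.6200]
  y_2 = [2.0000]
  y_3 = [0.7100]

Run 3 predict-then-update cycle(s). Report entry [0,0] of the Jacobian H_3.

H_jac[0,0] = -2.9740

step 1: x^-=[-2.9100]  P^-=[0.5000]  H_jac=[-5.8200]  S=[17.4162]  K=[-0.1671]  nu=[-6.8481]  x^+=[-1.7658]  P^+=[0.0138]
step 2: x^-=[-1.7658]  P^-=[0.2838]  H_jac=[-3.5316]  S=[4.0193]  K=[-0.2493]  nu=[-1.1180]  x^+=[-1.4870]  P^+=[0.0339]
step 3: x^-=[-1.4870]  P^-=[0.3039]  H_jac=[-2.9740]  S=[3.1679]  K=[-0.2853]  nu=[-1.5012]  x^+=[-1.0587]  P^+=[0.0460]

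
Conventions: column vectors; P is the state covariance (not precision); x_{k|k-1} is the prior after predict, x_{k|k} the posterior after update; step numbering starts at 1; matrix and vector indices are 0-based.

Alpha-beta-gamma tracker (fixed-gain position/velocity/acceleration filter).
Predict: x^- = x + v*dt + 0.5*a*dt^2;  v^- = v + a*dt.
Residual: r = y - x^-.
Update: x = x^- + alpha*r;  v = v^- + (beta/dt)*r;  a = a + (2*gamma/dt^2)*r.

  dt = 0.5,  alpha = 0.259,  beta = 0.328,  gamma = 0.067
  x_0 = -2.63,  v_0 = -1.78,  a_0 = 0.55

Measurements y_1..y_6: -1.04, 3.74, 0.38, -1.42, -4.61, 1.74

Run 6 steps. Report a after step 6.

step 1: x_pred=-3.4512  r=2.4112  x^+=-2.8267  v^+=0.0768  a^+=1.8424
step 2: x_pred=-2.5580  r=6.2980  x^+=-0.9268  v^+=5.1295  a^+=5.2182
step 3: x_pred=2.2902  r=-1.9102  x^+=1.7954  v^+=6.4855  a^+=4.1943
step 4: x_pred=5.5625  r=-6.9825  x^+=3.7540  v^+=4.0022  a^+=0.4517
step 5: x_pred=5.8116  r=-10.4216  x^+=3.1124  v^+=-2.6085  a^+=-5.1343
step 6: x_pred=1.1663  r=0.5737  x^+=1.3149  v^+=-4.7993  a^+=-4.8268

a_post = -4.8268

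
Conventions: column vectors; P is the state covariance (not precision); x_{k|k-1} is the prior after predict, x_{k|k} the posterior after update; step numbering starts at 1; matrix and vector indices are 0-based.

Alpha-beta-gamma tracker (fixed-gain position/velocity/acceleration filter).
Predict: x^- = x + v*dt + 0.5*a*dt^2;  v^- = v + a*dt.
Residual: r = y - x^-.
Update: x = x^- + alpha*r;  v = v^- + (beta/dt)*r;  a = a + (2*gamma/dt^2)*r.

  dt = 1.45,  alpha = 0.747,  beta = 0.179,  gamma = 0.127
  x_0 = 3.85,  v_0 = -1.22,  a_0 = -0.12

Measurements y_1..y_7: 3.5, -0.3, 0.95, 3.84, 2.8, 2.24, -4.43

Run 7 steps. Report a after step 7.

a_post = -0.7945

step 1: x_pred=1.9549  r=1.5451  x^+=3.1091  v^+=-1.2033  a^+=0.0667
step 2: x_pred=1.4344  r=-1.7344  x^+=0.1388  v^+=-1.3207  a^+=-0.1429
step 3: x_pred=-1.9264  r=2.8764  x^+=0.2223  v^+=-1.1728  a^+=0.2046
step 4: x_pred=-1.2631  r=5.1031  x^+=2.5489  v^+=-0.2461  a^+=0.8211
step 5: x_pred=3.0553  r=-0.2553  x^+=2.8646  v^+=0.9130  a^+=0.7903
step 6: x_pred=5.0193  r=-2.7793  x^+=2.9432  v^+=1.7158  a^+=0.4545
step 7: x_pred=5.9090  r=-10.3390  x^+=-1.8142  v^+=1.0986  a^+=-0.7945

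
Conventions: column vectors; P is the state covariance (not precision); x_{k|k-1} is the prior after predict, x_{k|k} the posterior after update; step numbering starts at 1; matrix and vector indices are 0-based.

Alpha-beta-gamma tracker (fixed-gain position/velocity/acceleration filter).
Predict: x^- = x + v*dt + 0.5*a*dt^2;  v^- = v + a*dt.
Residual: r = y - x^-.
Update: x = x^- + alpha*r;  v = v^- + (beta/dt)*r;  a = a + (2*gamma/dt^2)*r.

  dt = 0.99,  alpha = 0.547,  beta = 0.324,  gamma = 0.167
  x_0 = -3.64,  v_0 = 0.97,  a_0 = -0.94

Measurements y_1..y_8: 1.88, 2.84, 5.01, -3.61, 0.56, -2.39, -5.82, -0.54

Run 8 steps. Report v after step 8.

step 1: x_pred=-3.1403  r=5.0203  x^+=-0.3942  v^+=1.6824  a^+=0.7708
step 2: x_pred=1.6491  r=1.1909  x^+=2.3005  v^+=2.8353  a^+=1.1767
step 3: x_pred=5.6841  r=-0.6741  x^+=5.3154  v^+=3.7796  a^+=0.9469
step 4: x_pred=9.5212  r=-13.1312  x^+=2.3384  v^+=0.4196  a^+=-3.5279
step 5: x_pred=1.0249  r=-0.4649  x^+=0.7706  v^+=-3.2252  a^+=-3.6864
step 6: x_pred=-4.2289  r=1.8389  x^+=-3.2230  v^+=-6.2729  a^+=-3.0597
step 7: x_pred=-10.9326  r=5.1126  x^+=-8.1360  v^+=-7.6288  a^+=-1.3174
step 8: x_pred=-16.3342  r=15.7942  x^+=-7.6948  v^+=-3.7641  a^+=4.0649

v_post = -3.7641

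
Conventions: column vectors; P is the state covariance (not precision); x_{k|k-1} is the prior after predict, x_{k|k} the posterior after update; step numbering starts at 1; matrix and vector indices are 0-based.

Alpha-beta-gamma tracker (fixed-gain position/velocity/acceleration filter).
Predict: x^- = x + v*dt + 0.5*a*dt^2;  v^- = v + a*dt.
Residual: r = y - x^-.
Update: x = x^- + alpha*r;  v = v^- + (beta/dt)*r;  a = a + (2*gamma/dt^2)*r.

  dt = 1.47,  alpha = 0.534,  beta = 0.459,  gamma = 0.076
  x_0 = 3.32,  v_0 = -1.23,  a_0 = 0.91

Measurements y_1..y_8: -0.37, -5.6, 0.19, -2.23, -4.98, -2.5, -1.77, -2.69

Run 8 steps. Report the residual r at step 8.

resid = -1.8490

step 1: x_pred=2.4951  r=-2.8651  x^+=0.9651  v^+=-0.7869  a^+=0.7085
step 2: x_pred=0.5738  r=-6.1738  x^+=-2.7230  v^+=-1.6732  a^+=0.2742
step 3: x_pred=-4.8864  r=5.0764  x^+=-2.1756  v^+=0.3149  a^+=0.6313
step 4: x_pred=-1.0306  r=-1.1994  x^+=-1.6711  v^+=0.8684  a^+=0.5469
step 5: x_pred=0.1963  r=-5.1763  x^+=-2.5678  v^+=0.0560  a^+=0.1828
step 6: x_pred=-2.2880  r=-0.2120  x^+=-2.4012  v^+=0.2585  a^+=0.1679
step 7: x_pred=-1.8397  r=0.0697  x^+=-1.8025  v^+=0.5271  a^+=0.1728
step 8: x_pred=-0.8410  r=-1.8490  x^+=-1.8284  v^+=0.2037  a^+=0.0427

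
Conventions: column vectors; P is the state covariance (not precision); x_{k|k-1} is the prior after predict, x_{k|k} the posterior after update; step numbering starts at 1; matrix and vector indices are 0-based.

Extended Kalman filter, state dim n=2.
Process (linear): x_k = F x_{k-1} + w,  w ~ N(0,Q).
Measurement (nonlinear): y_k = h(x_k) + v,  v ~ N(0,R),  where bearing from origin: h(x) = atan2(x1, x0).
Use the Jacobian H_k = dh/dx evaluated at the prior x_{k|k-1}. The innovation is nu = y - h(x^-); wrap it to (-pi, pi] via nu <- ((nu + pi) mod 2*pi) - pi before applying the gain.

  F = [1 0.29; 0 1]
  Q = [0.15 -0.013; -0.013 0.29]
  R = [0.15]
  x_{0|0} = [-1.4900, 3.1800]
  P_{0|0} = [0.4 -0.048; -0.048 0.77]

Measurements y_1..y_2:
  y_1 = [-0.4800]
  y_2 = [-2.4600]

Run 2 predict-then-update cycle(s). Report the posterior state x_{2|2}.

step 1: x^-=[-0.5678, 3.1800]  P^-=[0.5869 0.1623; 0.1623 1.0600]  H_jac=[-0.3047 -0.0544]  S=[0.2130]  K=[-0.8811; -0.5029]  nu=[-2.2275]  x^+=[1.3948, 4.3003]  P^+=[0.4215 0.0679; 0.0679 1.0061]
step 2: x^-=[2.6419, 4.3003]  P^-=[0.6955 0.3467; 0.3467 1.2961]  H_jac=[-0.1688 0.1037]  S=[0.1716]  K=[-0.4747; 0.4422]  nu=[2.8033]  x^+=[1.3112, 5.5400]  P^+=[0.6569 0.3827; 0.3827 1.2625]

x_post = [1.3112, 5.5400]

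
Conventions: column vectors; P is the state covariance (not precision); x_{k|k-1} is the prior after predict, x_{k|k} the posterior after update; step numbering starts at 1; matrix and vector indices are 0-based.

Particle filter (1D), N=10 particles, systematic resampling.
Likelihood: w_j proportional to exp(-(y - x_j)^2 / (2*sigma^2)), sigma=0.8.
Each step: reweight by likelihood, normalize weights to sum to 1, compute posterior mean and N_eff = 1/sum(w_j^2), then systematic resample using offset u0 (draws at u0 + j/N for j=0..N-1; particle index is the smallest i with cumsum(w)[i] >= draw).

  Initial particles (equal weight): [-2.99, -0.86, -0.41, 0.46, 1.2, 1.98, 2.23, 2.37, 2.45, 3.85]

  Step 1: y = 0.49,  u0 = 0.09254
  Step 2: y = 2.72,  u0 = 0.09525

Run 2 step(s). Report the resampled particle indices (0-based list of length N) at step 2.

resampled_idx = [6, 7, 8, 8, 8, 9, 9, 9, 9, 9]

step 1: w=[0.0000, 0.0851, 0.1877, 0.3532, 0.2384, 0.0624, 0.0332, 0.0223, 0.0176, 0.0001]  mean=0.5921  Neff=4.3503  idx=[2, 2, 3, 3, 3, 3, 4, 4, 5, 8]
step 2: w=[0.0002, 0.0002, 0.0092, 0.0092, 0.0092, 0.0092, 0.0822, 0.0822, 0.3259, 0.4722]  mean=2.0163  Neff=2.9150  idx=[6, 7, 8, 8, 8, 9, 9, 9, 9, 9]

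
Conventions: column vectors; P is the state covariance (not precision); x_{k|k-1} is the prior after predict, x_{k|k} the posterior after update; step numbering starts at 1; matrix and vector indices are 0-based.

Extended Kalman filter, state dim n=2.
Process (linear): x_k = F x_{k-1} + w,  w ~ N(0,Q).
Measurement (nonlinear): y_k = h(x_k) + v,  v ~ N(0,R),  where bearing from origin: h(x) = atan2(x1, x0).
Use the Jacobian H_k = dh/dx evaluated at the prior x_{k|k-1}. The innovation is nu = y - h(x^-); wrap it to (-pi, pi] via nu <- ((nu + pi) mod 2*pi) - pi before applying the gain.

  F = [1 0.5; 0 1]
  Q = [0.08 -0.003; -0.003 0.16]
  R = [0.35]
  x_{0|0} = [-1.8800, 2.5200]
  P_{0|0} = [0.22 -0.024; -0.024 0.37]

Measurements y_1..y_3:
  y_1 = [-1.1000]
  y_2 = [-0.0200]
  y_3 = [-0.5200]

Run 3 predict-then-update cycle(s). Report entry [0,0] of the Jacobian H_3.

H_jac[0,0] = -0.1243

step 1: x^-=[-0.6200, 2.5200]  P^-=[0.3685 0.1580; 0.1580 0.5300]  H_jac=[-0.3742 -0.0921]  S=[0.4170]  K=[-0.3656; -0.2588]  nu=[-2.9120]  x^+=[0.4445, 3.2736]  P^+=[0.3128 0.1186; 0.1186 0.5021]
step 2: x^-=[2.0814, 3.2736]  P^-=[0.6368 0.3666; 0.3666 0.6621]  H_jac=[-0.2175 0.1383]  S=[0.3707]  K=[-0.2369; 0.0319]  nu=[-1.0245]  x^+=[2.3241, 3.2410]  P^+=[0.6160 0.3694; 0.3694 0.6617]
step 3: x^-=[3.9445, 3.2410]  P^-=[1.2309 0.6972; 0.6972 0.8217]  H_jac=[-0.1243 0.1513]  S=[0.3616]  K=[-0.1314; 0.1041]  nu=[-1.2078]  x^+=[4.1033, 3.1152]  P^+=[1.2246 0.7022; 0.7022 0.8178]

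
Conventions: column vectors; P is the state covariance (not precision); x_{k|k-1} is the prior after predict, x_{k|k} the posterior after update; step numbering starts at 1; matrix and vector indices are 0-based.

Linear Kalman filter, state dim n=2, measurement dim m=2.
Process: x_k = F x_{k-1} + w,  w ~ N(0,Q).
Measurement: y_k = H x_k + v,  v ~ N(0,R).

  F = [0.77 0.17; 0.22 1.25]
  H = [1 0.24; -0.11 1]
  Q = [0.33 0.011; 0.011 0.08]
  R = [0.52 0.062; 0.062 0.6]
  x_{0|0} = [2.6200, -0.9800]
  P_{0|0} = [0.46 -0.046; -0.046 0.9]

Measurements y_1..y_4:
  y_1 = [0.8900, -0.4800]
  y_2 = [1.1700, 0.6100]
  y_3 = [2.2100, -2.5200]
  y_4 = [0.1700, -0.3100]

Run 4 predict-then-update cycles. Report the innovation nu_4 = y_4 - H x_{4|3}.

innov = [-0.8080, 0.3072]

step 1: x^-=[1.8508, -0.6486]  P^-=[0.6167 0.2342; 0.2342 1.4832]  S=[1.3345 0.5781; 0.5781 2.0392]  K=[0.5345 -0.0700; 0.1511 0.6719]  nu=[-0.8051, 0.3722]  x^+=[1.3944, -0.5202]  P^+=[0.2687 0.0207; 0.0207 0.4148]
step 2: x^-=[0.9852, -0.3435]  P^-=[0.5067 0.1654; 0.1654 0.7525]  S=[1.1494 0.3478; 0.3478 1.3222]  K=[0.4892 -0.0458; 0.1444 0.5174]  nu=[0.2672, 1.0619]  x^+=[1.0673, 0.2444]  P^+=[0.2444 0.0297; 0.0297 0.3226]
step 3: x^-=[0.8634, 0.5404]  P^-=[0.4920 0.1507; 0.1507 0.6123]  S=[1.1196 0.3016; 0.3016 1.1851]  K=[0.4829 -0.0414; 0.1401 0.4670]  nu=[1.2169, -2.9654]  x^+=[1.5738, -0.6742]  P^+=[0.2410 0.0316; 0.0316 0.2924]
step 4: x^-=[1.0972, -0.4965]  P^-=[0.4896 0.1456; 0.1456 0.5659]  S=[1.1121 0.2857; 0.2857 1.1398]  K=[0.4820 -0.0404; 0.1380 0.4479]  nu=[-0.8080, 0.3072]  x^+=[0.6953, -0.4704]  P^+=[0.2404 0.0321; 0.0321 0.2808]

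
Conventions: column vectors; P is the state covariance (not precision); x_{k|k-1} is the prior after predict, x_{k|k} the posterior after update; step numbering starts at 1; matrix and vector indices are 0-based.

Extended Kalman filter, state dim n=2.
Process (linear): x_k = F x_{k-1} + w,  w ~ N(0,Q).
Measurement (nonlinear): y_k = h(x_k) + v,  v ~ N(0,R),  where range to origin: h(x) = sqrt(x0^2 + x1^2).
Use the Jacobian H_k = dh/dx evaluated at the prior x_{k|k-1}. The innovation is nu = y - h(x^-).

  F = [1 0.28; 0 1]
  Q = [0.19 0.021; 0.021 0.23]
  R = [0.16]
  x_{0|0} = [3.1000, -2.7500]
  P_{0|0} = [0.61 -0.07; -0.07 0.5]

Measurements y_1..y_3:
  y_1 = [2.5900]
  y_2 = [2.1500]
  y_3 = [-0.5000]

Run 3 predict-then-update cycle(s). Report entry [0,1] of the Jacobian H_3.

step 1: x^-=[2.3300, -2.7500]  P^-=[0.8000 0.0910; 0.0910 0.7300]  H_jac=[0.6464 -0.7630]  S=[0.8295]  K=[0.5398; -0.6005]  nu=[-1.0144]  x^+=[1.7825, -2.1408]  P^+=[0.5583 0.3599; 0.3599 0.4308]
step 2: x^-=[1.1831, -2.1408]  P^-=[0.9836 0.5015; 0.5015 0.6608]  H_jac=[0.4837 -0.8752]  S=[0.4717]  K=[0.0780; -0.7119]  nu=[-0.2960]  x^+=[1.1600, -1.9301]  P^+=[0.9808 0.5277; 0.5277 0.4218]
step 3: x^-=[0.6195, -1.9301]  P^-=[1.4994 0.6668; 0.6668 0.6518]  H_jac=[0.3056 -0.9522]  S=[0.5029]  K=[-0.3514; -0.8289]  nu=[-2.5271]  x^+=[1.5074, 0.1645]  P^+=[1.4373 0.5204; 0.5204 0.3063]

H_jac[0,1] = -0.9522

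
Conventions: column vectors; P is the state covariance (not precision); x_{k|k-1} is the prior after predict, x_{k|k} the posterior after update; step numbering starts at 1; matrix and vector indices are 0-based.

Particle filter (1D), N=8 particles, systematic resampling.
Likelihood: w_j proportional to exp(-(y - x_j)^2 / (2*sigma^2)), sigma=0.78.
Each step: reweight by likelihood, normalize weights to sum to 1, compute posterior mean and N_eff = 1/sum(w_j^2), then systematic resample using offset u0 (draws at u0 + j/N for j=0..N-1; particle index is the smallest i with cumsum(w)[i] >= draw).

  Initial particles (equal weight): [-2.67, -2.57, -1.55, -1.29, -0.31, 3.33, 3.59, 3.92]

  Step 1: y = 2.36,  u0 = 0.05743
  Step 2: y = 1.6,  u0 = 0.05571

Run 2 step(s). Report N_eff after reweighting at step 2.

N_eff = 6.5199

step 1: w=[0.0000, 0.0000, 0.0000, 0.0000, 0.0032, 0.5196, 0.3247, 0.1524]  mean=3.4925  Neff=2.5081  idx=[5, 5, 5, 5, 6, 6, 6, 7]
step 2: w=[0.1820, 0.1820, 0.1820, 0.1820, 0.0822, 0.0822, 0.0822, 0.0255]  mean=3.4092  Neff=6.5199  idx=[0, 0, 1, 2, 3, 3, 4, 6]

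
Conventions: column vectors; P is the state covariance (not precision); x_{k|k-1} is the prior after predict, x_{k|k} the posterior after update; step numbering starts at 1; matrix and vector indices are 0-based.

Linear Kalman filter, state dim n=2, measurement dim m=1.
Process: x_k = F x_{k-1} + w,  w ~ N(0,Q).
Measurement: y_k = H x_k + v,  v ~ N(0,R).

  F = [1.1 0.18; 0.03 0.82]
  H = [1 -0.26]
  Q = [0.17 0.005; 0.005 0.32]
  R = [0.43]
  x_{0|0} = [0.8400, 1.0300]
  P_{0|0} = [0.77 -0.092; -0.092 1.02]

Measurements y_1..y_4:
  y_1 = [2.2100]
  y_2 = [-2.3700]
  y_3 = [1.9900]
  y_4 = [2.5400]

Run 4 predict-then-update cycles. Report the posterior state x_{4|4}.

x_post = [2.1681, 0.7870]

step 1: x^-=[1.1094, 0.8698]  P^-=[1.0983 0.0975; 0.0975 1.0020]  S=[1.5454]  K=[0.6943; -0.1055]  nu=[1.3267]  x^+=[2.0306, 0.7298]  P^+=[0.3533 0.2107; 0.2107 0.9848]
step 2: x^-=[2.3650, 0.6594]  P^-=[0.7129 0.3532; 0.3532 0.9929]  S=[1.0263]  K=[0.6051; 0.0926]  nu=[-4.5636]  x^+=[-0.3965, 0.2367]  P^+=[0.3371 0.2957; 0.2957 0.9841]
step 3: x^-=[-0.3935, 0.1822]  P^-=[0.7268 0.4297; 0.4297 0.9965]  S=[1.0008]  K=[0.6146; 0.1704]  nu=[2.4309]  x^+=[1.1006, 0.5966]  P^+=[0.3488 0.3248; 0.3248 0.9675]
step 4: x^-=[1.3181, 0.5222]  P^-=[0.7520 0.4541; 0.4541 0.9868]  S=[1.0126]  K=[0.6260; 0.1950]  nu=[1.3577]  x^+=[2.1681, 0.7870]  P^+=[0.3551 0.3304; 0.3304 0.9483]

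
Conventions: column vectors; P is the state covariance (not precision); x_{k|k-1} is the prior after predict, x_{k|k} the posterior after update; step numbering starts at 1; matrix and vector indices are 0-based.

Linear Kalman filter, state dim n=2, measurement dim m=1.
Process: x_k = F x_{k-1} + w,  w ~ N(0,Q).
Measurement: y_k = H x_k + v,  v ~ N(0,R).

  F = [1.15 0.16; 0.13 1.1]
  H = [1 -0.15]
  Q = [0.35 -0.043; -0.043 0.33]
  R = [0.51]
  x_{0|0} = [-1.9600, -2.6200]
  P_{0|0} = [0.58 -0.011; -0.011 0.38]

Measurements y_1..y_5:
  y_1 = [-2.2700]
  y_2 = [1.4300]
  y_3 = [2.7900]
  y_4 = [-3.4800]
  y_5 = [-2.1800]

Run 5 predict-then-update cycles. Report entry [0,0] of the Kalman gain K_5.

step 1: x^-=[-2.6732, -3.1368]  P^-=[1.1227 0.0964; 0.0964 0.7965]  S=[1.6217]  K=[0.6834; -0.0142]  nu=[-0.0673]  x^+=[-2.7192, -3.1358]  P^+=[0.3654 0.1122; 0.1122 0.7961]
step 2: x^-=[-3.6288, -3.8029]  P^-=[0.8948 0.2960; 0.2960 1.3316]  S=[1.3460]  K=[0.6318; 0.0715]  nu=[4.4884]  x^+=[-0.7929, -3.4820]  P^+=[0.3575 0.2352; 0.2352 1.3247]
step 3: x^-=[-1.4690, -3.9333]  P^-=[0.9433 0.5460; 0.5460 2.0062]  S=[1.3346]  K=[0.6454; 0.1836]  nu=[3.6690]  x^+=[0.8990, -3.2596]  P^+=[0.3873 0.3878; 0.3878 1.9612]
step 4: x^-=[0.5123, -3.4687]  P^-=[1.0552 0.8587; 0.8587 2.8205]  S=[1.3710]  K=[0.6757; 0.3178]  nu=[-4.5126]  x^+=[-2.5368, -4.9026]  P^+=[0.4293 0.5644; 0.5644 2.6821]
step 5: x^-=[-3.7017, -5.7227]  P^-=[1.1940 1.2189; 1.2189 3.7440]  S=[1.4226]  K=[0.7108; 0.4620]  nu=[0.6633]  x^+=[-3.2302, -5.4162]  P^+=[0.4753 0.7517; 0.7517 3.4403]

K[0,0] = 0.7108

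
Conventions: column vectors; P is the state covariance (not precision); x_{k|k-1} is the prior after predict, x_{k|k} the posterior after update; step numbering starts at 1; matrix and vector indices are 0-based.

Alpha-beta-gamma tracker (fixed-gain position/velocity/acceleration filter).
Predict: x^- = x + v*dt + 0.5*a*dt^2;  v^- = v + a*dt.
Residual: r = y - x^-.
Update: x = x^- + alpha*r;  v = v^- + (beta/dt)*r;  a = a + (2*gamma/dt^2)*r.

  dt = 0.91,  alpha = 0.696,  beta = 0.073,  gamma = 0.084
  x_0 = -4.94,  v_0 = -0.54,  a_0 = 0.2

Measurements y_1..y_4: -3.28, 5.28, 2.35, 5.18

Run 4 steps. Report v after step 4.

step 1: x_pred=-5.3486  r=2.0686  x^+=-3.9089  v^+=-0.1921  a^+=0.6197
step 2: x_pred=-3.8271  r=9.1071  x^+=2.5115  v^+=1.1024  a^+=2.4672
step 3: x_pred=4.5362  r=-2.1862  x^+=3.0146  v^+=3.1722  a^+=2.0237
step 4: x_pred=6.7392  r=-1.5592  x^+=5.6540  v^+=4.8887  a^+=1.7074

v_post = 4.8887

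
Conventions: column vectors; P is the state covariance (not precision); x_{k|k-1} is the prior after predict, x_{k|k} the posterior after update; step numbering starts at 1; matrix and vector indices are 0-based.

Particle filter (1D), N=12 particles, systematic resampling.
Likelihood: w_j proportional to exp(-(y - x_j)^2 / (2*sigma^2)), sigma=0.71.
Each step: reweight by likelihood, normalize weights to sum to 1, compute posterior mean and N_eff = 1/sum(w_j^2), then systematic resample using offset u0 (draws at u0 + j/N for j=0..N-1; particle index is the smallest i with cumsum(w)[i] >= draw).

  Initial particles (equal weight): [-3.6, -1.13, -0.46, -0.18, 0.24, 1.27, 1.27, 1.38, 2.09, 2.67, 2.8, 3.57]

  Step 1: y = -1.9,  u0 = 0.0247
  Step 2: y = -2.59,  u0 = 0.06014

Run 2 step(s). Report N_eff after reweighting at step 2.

step 1: w=[0.0708, 0.6907, 0.1590, 0.0661, 0.0132, 0.0001, 0.0001, 0.0000, 0.0000, 0.0000, 0.0000, 0.0000]  mean=-1.1169  Neff=1.9534  idx=[0, 1, 1, 1, 1, 1, 1, 1, 1, 2, 2, 3]
step 2: w=[0.2684, 0.0891, 0.0891, 0.0891, 0.0891, 0.0891, 0.0891, 0.0891, 0.0891, 0.0082, 0.0082, 0.0023]  mean=-1.7797  Neff=7.3697  idx=[0, 0, 0, 1, 2, 3, 4, 5, 6, 7, 8, 8]

N_eff = 7.3697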